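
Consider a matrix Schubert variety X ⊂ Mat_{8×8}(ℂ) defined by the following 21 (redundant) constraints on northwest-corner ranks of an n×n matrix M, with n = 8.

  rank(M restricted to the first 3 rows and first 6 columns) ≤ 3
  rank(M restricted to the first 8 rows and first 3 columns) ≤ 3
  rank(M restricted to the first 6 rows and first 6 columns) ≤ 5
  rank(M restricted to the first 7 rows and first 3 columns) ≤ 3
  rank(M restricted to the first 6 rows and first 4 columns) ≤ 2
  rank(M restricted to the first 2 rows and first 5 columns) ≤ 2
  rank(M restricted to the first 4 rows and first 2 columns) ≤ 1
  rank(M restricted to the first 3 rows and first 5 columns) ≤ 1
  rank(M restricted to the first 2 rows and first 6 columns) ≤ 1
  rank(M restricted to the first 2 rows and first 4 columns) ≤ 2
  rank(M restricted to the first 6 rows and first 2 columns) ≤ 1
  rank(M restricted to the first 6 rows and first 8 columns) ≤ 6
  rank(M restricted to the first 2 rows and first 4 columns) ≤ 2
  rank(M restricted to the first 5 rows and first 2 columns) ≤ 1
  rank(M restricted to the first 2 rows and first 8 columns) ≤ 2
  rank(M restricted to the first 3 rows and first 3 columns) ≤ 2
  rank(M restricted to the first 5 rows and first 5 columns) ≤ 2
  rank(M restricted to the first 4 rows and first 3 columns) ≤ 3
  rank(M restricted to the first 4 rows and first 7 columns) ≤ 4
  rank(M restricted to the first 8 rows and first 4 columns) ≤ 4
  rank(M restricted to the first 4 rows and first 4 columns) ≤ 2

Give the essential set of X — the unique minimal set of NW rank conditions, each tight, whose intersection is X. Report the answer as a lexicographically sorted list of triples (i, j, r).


Recovering R(i,j) via the rank-extension bound from the 21 conditions:

  1, 1, 1, 1, 1, 1, 1, 1
  1, 1, 1, 1, 1, 1, 2, 2
  1, 1, 1, 1, 1, 2, 3, 3
  1, 1, 2, 2, 2, 3, 4, 4
  1, 1, 2, 2, 2, 3, 4, 5
  1, 1, 2, 2, 3, 4, 5, 6
  1, 2, 3, 3, 4, 5, 6, 7
  1, 2, 3, 4, 5, 6, 7, 8

reading off 1-entries of Δ²R: w = (1, 7, 6, 3, 8, 5, 2, 4).

Fulton essential set (5 of the 15 Rothe cells):

[(2, 6, 1), (3, 5, 1), (5, 5, 2), (6, 2, 1), (6, 4, 2)]


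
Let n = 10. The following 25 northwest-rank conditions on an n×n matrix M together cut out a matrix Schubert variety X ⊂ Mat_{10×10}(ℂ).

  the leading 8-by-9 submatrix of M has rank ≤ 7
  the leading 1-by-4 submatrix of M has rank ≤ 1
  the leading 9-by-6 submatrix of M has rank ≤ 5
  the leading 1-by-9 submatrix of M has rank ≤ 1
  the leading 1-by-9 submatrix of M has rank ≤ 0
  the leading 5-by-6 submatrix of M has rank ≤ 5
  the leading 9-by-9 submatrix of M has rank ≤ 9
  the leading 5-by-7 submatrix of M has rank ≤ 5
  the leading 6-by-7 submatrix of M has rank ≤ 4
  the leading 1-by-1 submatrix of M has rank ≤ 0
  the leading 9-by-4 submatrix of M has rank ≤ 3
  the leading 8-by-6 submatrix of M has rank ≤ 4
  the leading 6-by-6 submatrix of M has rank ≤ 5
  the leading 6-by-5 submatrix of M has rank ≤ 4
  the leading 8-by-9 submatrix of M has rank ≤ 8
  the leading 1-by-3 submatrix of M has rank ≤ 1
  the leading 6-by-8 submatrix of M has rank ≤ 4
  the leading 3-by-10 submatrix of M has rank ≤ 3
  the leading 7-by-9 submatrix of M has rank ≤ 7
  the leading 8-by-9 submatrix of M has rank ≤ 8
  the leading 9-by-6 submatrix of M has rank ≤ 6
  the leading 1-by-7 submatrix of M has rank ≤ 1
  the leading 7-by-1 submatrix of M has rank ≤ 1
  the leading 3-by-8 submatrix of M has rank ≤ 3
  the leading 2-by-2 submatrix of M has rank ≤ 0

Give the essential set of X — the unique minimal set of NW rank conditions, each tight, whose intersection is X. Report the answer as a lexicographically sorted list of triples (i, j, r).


The tightest implied rank at each (i,j), from the 25 conditions:

  row 1: 0, 0, 0, 0, 0, 0, 0, 0, 0, 1
  row 2: 0, 0, 1, 1, 1, 1, 1, 1, 1, 2
  row 3: 1, 1, 2, 2, 2, 2, 2, 2, 2, 3
  row 4: 1, 2, 3, 3, 3, 3, 3, 3, 3, 4
  row 5: 1, 2, 3, 3, 4, 4, 4, 4, 4, 5
  row 6: 1, 2, 3, 3, 4, 4, 4, 4, 5, 6
  row 7: 1, 2, 3, 3, 4, 4, 5, 5, 6, 7
  row 8: 1, 2, 3, 3, 4, 4, 5, 6, 7, 8
  row 9: 1, 2, 3, 3, 4, 5, 6, 7, 8, 9
  row 10: 1, 2, 3, 4, 5, 6, 7, 8, 9, 10

so w = (10, 3, 1, 2, 5, 9, 7, 8, 6, 4).

Rothe diagram D(w) (21 cells), 5 SE-corners (essential conditions):

[(1, 9, 0), (2, 2, 0), (6, 8, 4), (8, 6, 4), (9, 4, 3)]


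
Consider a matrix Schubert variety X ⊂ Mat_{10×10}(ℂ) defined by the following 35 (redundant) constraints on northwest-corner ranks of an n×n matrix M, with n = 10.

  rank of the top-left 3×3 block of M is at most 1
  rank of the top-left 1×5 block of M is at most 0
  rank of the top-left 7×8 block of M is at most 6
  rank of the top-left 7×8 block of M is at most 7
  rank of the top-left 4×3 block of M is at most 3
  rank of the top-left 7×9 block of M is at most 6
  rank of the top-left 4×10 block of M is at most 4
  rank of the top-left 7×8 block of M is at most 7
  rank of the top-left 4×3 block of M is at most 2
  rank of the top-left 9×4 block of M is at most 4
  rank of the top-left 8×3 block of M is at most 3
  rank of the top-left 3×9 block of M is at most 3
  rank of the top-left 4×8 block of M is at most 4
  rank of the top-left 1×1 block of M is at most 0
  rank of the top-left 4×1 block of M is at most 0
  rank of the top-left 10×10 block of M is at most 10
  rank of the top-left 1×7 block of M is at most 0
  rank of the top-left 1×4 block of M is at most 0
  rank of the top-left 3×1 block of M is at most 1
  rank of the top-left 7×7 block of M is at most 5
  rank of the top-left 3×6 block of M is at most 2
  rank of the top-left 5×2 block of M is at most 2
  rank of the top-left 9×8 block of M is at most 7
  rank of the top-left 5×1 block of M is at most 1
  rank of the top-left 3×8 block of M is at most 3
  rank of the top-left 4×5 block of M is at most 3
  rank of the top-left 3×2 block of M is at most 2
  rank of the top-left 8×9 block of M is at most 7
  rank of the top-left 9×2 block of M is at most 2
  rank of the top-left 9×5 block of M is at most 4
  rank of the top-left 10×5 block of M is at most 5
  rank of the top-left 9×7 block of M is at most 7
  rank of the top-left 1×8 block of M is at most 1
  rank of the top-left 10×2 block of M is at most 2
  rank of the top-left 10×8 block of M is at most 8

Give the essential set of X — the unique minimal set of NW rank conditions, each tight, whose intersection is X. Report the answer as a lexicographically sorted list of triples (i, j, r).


The tightest implied rank at each (i,j), from the 35 conditions:

  0  0  0  0  0  0  0  1  1  1
  0  1  1  1  1  1  1  2  2  2
  0  1  1  2  2  2  2  3  3  3
  0  1  2  3  3  3  3  4  4  4
  1  2  3  4  4  4  4  5  5  5
  1  2  3  4  4  5  5  6  6  6
  1  2  3  4  4  5  5  6  6  7
  1  2  3  4  4  5  6  7  7  8
  1  2  3  4  4  5  6  7  8  9
  1  2  3  4  5  6  7  8  9  10

the unique w with this rank table is (8, 2, 4, 3, 1, 6, 10, 7, 9, 5).

|D(w)|=17, |Ess(w)|=6:

[(1, 7, 0), (3, 3, 1), (4, 1, 0), (7, 7, 5), (7, 9, 6), (9, 5, 4)]


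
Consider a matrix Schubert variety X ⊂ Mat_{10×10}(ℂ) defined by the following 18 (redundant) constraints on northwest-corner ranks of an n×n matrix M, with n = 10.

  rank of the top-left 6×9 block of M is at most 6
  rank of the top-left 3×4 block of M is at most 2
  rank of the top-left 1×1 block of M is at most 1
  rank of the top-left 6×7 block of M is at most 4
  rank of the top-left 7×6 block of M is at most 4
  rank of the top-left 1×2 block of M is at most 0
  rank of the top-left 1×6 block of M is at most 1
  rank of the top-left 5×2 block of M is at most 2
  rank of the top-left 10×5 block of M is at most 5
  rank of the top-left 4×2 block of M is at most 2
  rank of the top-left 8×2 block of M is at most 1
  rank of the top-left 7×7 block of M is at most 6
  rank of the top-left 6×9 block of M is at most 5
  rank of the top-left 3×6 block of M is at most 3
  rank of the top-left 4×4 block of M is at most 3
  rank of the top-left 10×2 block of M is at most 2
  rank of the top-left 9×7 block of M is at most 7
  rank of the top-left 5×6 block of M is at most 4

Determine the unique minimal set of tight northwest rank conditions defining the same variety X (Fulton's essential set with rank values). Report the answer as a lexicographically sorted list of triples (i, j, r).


Rank table r_w(10×10) implied by the 18 constraints:

  row 1: 0 | 0 | 1 | 1 | 1 | 1 | 1 | 1 | 1 | 1
  row 2: 1 | 1 | 2 | 2 | 2 | 2 | 2 | 2 | 2 | 2
  row 3: 1 | 1 | 2 | 2 | 3 | 3 | 3 | 3 | 3 | 3
  row 4: 1 | 1 | 2 | 3 | 4 | 4 | 4 | 4 | 4 | 4
  row 5: 1 | 1 | 2 | 3 | 4 | 4 | 4 | 5 | 5 | 5
  row 6: 1 | 1 | 2 | 3 | 4 | 4 | 4 | 5 | 5 | 6
  row 7: 1 | 1 | 2 | 3 | 4 | 4 | 5 | 6 | 6 | 7
  row 8: 1 | 1 | 2 | 3 | 4 | 5 | 6 | 7 | 7 | 8
  row 9: 1 | 2 | 3 | 4 | 5 | 6 | 7 | 8 | 8 | 9
  row 10: 1 | 2 | 3 | 4 | 5 | 6 | 7 | 8 | 9 | 10

the unique w with this rank table is (3, 1, 5, 4, 8, 10, 7, 6, 2, 9).

Rothe diagram D(w) (15 cells), 6 SE-corners (essential conditions):

[(1, 2, 0), (3, 4, 2), (6, 7, 4), (6, 9, 5), (7, 6, 4), (8, 2, 1)]


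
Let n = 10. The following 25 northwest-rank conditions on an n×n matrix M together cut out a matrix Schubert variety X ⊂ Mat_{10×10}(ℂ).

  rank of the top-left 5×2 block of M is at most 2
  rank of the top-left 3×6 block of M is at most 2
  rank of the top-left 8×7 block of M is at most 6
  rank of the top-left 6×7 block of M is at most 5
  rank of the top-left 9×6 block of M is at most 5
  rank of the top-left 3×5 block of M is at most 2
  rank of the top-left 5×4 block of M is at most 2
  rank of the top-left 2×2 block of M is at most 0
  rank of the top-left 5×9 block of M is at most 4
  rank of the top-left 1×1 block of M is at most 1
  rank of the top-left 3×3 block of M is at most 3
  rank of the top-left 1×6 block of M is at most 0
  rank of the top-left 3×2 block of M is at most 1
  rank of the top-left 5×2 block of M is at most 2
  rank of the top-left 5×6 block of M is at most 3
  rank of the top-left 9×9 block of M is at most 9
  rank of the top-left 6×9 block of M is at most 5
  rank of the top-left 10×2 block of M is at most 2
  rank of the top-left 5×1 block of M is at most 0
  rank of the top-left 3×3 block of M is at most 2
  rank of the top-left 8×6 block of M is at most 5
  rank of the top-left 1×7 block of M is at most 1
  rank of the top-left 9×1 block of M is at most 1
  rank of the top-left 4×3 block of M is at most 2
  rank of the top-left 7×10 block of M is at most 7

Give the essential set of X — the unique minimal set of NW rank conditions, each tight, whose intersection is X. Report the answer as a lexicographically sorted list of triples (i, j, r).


Reconstructing r_w from the 25 given conditions:

  0, 0, 0, 0, 0, 0, 1, 1, 1, 1
  0, 0, 1, 1, 1, 1, 2, 2, 2, 2
  0, 1, 2, 2, 2, 2, 3, 3, 3, 3
  0, 1, 2, 2, 3, 3, 4, 4, 4, 4
  0, 1, 2, 2, 3, 3, 4, 4, 4, 5
  1, 2, 3, 3, 4, 4, 5, 5, 5, 6
  1, 2, 3, 4, 5, 5, 6, 6, 6, 7
  1, 2, 3, 4, 5, 5, 6, 7, 7, 8
  1, 2, 3, 4, 5, 5, 6, 7, 8, 9
  1, 2, 3, 4, 5, 6, 7, 8, 9, 10

so w = (7, 3, 2, 5, 10, 1, 4, 8, 9, 6).

7 SE-corners of the 18-cell Rothe diagram give Ess(w):

[(1, 6, 0), (2, 2, 0), (5, 1, 0), (5, 4, 2), (5, 6, 3), (5, 9, 4), (9, 6, 5)]


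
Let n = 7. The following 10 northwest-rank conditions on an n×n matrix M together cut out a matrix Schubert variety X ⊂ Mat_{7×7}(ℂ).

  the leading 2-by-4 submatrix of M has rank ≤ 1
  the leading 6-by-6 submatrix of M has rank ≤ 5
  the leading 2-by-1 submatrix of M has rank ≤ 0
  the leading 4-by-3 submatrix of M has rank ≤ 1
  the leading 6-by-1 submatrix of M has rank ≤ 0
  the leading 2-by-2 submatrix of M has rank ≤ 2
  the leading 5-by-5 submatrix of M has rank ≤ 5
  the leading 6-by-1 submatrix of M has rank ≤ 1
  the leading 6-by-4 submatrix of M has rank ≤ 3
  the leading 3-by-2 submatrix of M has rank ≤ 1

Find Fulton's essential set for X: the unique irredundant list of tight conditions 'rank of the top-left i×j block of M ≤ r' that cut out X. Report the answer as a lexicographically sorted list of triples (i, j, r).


Propagating the 10 rank bounds to every northwest block:

  row 1: 0 1 1 1 1 1 1
  row 2: 0 1 1 1 2 2 2
  row 3: 0 1 1 2 3 3 3
  row 4: 0 1 1 2 3 4 4
  row 5: 0 1 2 3 4 5 5
  row 6: 0 1 2 3 4 5 6
  row 7: 1 2 3 4 5 6 7

so w = (2, 5, 4, 6, 3, 7, 1).

Fulton essential set (3 of the 10 Rothe cells):

[(2, 4, 1), (4, 3, 1), (6, 1, 0)]


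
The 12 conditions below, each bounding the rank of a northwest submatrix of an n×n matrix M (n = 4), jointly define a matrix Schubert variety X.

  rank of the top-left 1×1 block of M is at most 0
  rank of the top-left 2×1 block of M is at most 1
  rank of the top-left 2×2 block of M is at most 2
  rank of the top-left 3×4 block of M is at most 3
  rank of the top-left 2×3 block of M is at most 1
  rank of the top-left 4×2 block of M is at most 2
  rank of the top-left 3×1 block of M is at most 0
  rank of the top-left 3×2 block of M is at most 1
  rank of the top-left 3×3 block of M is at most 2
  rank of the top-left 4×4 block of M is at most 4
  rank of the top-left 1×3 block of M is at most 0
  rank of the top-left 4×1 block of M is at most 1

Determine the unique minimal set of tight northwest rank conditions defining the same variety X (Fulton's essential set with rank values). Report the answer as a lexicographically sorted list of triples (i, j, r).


Rank table r_w(4×4) implied by the 12 constraints:

  i=1: 0 | 0 | 0 | 1
  i=2: 0 | 1 | 1 | 2
  i=3: 0 | 1 | 2 | 3
  i=4: 1 | 2 | 3 | 4

hence w(1..4) = (4, 2, 3, 1).

Rothe diagram D(w) (5 cells), 2 SE-corners (essential conditions):

[(1, 3, 0), (3, 1, 0)]


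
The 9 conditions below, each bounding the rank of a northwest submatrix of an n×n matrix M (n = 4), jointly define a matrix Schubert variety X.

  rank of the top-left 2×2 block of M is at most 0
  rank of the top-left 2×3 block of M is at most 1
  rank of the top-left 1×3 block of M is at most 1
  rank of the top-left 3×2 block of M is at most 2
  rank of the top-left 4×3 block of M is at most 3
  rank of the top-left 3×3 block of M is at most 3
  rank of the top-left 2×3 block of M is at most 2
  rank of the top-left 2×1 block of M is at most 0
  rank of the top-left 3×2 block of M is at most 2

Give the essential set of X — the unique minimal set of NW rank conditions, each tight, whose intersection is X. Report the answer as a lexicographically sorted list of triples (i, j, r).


The tightest implied rank at each (i,j), from the 9 conditions:

  i=1: 0 0 1 1
  i=2: 0 0 1 2
  i=3: 1 1 2 3
  i=4: 1 2 3 4

the unique w with this rank table is (3, 4, 1, 2).

ℓ(w)=4; the 1 essential cell (i,j,r):

[(2, 2, 0)]


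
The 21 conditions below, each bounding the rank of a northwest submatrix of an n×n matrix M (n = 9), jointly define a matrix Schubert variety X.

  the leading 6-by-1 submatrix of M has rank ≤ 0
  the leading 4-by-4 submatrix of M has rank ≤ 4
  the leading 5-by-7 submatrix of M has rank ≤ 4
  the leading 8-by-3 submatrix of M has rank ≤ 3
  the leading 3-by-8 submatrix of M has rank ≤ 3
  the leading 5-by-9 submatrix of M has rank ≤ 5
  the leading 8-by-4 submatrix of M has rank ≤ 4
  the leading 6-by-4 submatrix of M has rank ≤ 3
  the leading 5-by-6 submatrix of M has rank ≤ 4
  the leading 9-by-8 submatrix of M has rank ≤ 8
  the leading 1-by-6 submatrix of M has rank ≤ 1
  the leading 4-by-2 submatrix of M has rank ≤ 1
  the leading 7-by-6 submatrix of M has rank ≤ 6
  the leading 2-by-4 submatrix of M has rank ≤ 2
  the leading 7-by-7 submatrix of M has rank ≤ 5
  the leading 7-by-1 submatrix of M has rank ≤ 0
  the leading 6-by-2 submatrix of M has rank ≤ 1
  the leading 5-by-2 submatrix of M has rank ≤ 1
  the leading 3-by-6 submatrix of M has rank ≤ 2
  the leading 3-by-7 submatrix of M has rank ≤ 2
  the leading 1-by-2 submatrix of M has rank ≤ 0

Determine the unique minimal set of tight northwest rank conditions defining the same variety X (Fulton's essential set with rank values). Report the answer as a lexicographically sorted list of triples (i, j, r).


Rank table r_w(9×9) implied by the 21 constraints:

  R[1]: 0  0  1  1  1  1  1  1  1
  R[2]: 0  1  2  2  2  2  2  2  2
  R[3]: 0  1  2  2  2  2  2  3  3
  R[4]: 0  1  2  3  3  3  3  4  4
  R[5]: 0  1  2  3  4  4  4  5  5
  R[6]: 0  1  2  3  4  5  5  6  6
  R[7]: 0  1  2  3  4  5  5  6  7
  R[8]: 1  2  3  4  5  6  6  7  8
  R[9]: 1  2  3  4  5  6  7  8  9

hence w(1..9) = (3, 2, 8, 4, 5, 6, 9, 1, 7).

Rothe diagram D(w) (13 cells), 4 SE-corners (essential conditions):

[(1, 2, 0), (3, 7, 2), (7, 1, 0), (7, 7, 5)]


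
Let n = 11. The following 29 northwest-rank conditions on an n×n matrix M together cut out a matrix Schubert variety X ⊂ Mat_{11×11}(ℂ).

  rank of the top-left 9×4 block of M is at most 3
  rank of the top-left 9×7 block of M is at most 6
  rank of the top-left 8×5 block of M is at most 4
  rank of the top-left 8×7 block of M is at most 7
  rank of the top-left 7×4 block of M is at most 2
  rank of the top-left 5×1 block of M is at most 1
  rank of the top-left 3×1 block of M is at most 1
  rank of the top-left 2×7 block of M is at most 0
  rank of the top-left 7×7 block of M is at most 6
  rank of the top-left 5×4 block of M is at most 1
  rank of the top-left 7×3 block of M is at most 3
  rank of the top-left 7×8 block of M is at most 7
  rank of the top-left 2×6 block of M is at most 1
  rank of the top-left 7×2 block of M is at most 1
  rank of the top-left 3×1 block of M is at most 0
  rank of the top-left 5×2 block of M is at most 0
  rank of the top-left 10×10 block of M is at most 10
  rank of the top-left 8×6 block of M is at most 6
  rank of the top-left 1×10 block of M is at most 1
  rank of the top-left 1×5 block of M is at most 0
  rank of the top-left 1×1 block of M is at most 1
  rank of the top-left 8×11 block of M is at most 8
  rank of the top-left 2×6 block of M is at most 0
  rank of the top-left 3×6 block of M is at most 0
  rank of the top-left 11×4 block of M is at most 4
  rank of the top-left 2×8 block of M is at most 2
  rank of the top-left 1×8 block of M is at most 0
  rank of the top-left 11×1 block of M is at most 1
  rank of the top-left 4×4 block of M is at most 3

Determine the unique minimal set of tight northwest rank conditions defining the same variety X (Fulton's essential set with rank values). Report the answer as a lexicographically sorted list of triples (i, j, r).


Propagating the 29 rank bounds to every northwest block:

  R[1]: 0, 0, 0, 0, 0, 0, 0, 0, 1, 1, 1
  R[2]: 0, 0, 0, 0, 0, 0, 0, 1, 2, 2, 2
  R[3]: 0, 0, 0, 0, 0, 0, 1, 2, 3, 3, 3
  R[4]: 0, 0, 1, 1, 1, 1, 2, 3, 4, 4, 4
  R[5]: 0, 0, 1, 1, 2, 2, 3, 4, 5, 5, 5
  R[6]: 1, 1, 2, 2, 3, 3, 4, 5, 6, 6, 6
  R[7]: 1, 1, 2, 2, 3, 4, 5, 6, 7, 7, 7
  R[8]: 1, 2, 3, 3, 4, 5, 6, 7, 8, 8, 8
  R[9]: 1, 2, 3, 3, 4, 5, 6, 7, 8, 9, 9
  R[10]: 1, 2, 3, 4, 5, 6, 7, 8, 9, 10, 10
  R[11]: 1, 2, 3, 4, 5, 6, 7, 8, 9, 10, 11

so w = (9, 8, 7, 3, 5, 1, 6, 2, 10, 4, 11).

Fulton essential set (8 of the 29 Rothe cells):

[(1, 8, 0), (2, 7, 0), (3, 6, 0), (5, 2, 0), (5, 4, 1), (7, 2, 1), (7, 4, 2), (9, 4, 3)]


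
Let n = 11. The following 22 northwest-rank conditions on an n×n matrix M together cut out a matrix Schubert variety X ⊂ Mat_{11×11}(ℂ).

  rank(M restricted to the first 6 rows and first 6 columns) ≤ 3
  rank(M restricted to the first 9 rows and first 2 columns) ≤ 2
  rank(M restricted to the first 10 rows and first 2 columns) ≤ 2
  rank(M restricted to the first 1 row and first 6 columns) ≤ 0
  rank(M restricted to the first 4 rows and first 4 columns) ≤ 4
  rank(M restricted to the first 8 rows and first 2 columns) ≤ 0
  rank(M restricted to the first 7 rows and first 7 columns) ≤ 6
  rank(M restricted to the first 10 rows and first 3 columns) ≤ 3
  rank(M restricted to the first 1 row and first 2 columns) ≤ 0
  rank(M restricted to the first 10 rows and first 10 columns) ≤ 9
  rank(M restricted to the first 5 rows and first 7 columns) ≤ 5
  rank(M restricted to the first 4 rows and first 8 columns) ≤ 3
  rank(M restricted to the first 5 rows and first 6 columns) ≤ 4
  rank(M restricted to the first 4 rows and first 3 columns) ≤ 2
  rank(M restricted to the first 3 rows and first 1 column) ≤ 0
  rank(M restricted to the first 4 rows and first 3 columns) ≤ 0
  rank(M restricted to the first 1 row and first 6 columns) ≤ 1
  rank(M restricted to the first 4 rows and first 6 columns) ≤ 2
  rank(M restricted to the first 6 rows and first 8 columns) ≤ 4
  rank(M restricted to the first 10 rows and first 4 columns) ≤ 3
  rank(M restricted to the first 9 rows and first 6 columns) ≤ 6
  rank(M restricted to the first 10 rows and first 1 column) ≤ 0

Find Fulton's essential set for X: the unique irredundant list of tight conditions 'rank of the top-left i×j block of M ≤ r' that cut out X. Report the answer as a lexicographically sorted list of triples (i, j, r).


Reconstructing r_w from the 22 given conditions:

  0, 0, 0, 0, 0, 0, 1, 1, 1, 1, 1
  0, 0, 0, 1, 1, 1, 2, 2, 2, 2, 2
  0, 0, 0, 1, 2, 2, 3, 3, 3, 3, 3
  0, 0, 0, 1, 2, 2, 3, 3, 4, 4, 4
  0, 0, 1, 2, 3, 3, 4, 4, 5, 5, 5
  0, 0, 1, 2, 3, 3, 4, 4, 5, 6, 6
  0, 0, 1, 2, 3, 4, 5, 5, 6, 7, 7
  0, 0, 1, 2, 3, 4, 5, 6, 7, 8, 8
  0, 1, 2, 3, 4, 5, 6, 7, 8, 9, 9
  0, 1, 2, 3, 4, 5, 6, 7, 8, 9, 10
  1, 2, 3, 4, 5, 6, 7, 8, 9, 10, 11

giving w = (7, 4, 5, 9, 3, 10, 6, 8, 2, 11, 1) via Δ²R.

|D(w)|=29, |Ess(w)|=8:

[(1, 6, 0), (4, 3, 0), (4, 6, 2), (4, 8, 3), (6, 6, 3), (6, 8, 4), (8, 2, 0), (10, 1, 0)]


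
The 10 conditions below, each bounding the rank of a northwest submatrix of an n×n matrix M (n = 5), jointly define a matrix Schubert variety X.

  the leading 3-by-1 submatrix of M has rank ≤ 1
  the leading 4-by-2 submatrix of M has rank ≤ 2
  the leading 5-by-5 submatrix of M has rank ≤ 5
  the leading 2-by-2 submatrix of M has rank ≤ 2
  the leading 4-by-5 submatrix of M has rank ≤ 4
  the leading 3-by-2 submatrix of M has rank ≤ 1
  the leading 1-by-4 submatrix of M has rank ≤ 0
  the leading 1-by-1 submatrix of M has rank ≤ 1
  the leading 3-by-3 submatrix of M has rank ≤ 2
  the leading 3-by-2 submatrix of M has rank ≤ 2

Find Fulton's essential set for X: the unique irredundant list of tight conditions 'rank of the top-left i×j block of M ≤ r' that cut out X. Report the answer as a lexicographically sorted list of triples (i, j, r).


The tightest implied rank at each (i,j), from the 10 conditions:

  i=1: 0 0 0 0 1
  i=2: 1 1 1 1 2
  i=3: 1 1 2 2 3
  i=4: 1 2 3 3 4
  i=5: 1 2 3 4 5

so w = (5, 1, 3, 2, 4).

2 SE-corners of the 5-cell Rothe diagram give Ess(w):

[(1, 4, 0), (3, 2, 1)]


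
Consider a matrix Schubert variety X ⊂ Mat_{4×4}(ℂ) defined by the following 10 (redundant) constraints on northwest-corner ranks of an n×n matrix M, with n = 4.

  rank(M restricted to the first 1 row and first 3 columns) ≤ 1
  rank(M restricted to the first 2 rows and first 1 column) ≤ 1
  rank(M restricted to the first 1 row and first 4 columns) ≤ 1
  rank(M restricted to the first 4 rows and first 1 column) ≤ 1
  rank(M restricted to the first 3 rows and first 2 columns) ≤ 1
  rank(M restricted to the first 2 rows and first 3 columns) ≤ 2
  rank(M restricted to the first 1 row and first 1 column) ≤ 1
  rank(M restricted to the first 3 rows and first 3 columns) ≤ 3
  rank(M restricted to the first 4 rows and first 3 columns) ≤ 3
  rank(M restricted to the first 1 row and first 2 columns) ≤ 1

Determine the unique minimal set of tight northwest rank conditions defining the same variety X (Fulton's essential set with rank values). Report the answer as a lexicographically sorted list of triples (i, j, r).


Rank table r_w(4×4) implied by the 10 constraints:

  i=1: 1  1  1  1
  i=2: 1  1  2  2
  i=3: 1  1  2  3
  i=4: 1  2  3  4

giving w = (1, 3, 4, 2) via Δ²R.

Rothe diagram D(w) (2 cells), 1 SE-corner (essential condition):

[(3, 2, 1)]


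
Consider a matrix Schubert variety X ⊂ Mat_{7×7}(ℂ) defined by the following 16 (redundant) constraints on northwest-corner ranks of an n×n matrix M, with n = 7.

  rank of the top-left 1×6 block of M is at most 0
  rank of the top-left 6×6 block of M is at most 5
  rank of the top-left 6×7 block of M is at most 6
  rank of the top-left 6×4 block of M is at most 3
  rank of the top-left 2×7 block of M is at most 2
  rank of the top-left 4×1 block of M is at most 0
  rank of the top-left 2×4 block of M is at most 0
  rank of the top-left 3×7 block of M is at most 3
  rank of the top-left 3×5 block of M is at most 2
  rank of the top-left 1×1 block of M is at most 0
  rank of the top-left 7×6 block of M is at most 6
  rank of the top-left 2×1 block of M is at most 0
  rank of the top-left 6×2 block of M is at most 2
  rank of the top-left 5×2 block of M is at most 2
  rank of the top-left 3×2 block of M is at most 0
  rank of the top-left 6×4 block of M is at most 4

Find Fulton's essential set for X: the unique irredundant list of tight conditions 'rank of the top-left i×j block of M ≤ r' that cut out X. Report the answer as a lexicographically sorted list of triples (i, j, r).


Computing R[i][j] = min implied NW-rank bound (n=7, 16 conditions):

  R[1]: 0  0  0  0  0  0  1
  R[2]: 0  0  0  0  1  1  2
  R[3]: 0  0  1  1  2  2  3
  R[4]: 0  1  2  2  3  3  4
  R[5]: 1  2  3  3  4  4  5
  R[6]: 1  2  3  3  4  5  6
  R[7]: 1  2  3  4  5  6  7

the unique w with this rank table is (7, 5, 3, 2, 1, 6, 4).

ℓ(w)=14; the 5 essential cells (i,j,r):

[(1, 6, 0), (2, 4, 0), (3, 2, 0), (4, 1, 0), (6, 4, 3)]


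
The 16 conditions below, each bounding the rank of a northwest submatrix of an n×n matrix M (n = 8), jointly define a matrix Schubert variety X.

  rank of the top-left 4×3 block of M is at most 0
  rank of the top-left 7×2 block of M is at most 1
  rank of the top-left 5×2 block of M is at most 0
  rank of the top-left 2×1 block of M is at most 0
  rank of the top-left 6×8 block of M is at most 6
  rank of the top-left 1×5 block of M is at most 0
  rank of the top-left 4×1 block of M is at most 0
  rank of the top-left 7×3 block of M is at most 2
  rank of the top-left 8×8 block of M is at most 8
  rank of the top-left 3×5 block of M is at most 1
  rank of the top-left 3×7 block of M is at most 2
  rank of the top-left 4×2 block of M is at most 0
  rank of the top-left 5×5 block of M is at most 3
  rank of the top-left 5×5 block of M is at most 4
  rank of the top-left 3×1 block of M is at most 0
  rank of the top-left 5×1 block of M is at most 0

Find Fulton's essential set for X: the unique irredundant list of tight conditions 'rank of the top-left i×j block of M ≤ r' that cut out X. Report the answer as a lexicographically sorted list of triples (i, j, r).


Propagating the 16 rank bounds to every northwest block:

  i=1: 0 | 0 | 0 | 0 | 0 | 1 | 1 | 1
  i=2: 0 | 0 | 0 | 1 | 1 | 2 | 2 | 2
  i=3: 0 | 0 | 0 | 1 | 1 | 2 | 2 | 3
  i=4: 0 | 0 | 0 | 1 | 2 | 3 | 3 | 4
  i=5: 0 | 0 | 1 | 2 | 3 | 4 | 4 | 5
  i=6: 1 | 1 | 2 | 3 | 4 | 5 | 5 | 6
  i=7: 1 | 1 | 2 | 3 | 4 | 5 | 6 | 7
  i=8: 1 | 2 | 3 | 4 | 5 | 6 | 7 | 8

second differences of R give the permutation w = (6, 4, 8, 5, 3, 1, 7, 2).

|D(w)|=19, |Ess(w)|=6:

[(1, 5, 0), (3, 5, 1), (3, 7, 2), (4, 3, 0), (5, 2, 0), (7, 2, 1)]


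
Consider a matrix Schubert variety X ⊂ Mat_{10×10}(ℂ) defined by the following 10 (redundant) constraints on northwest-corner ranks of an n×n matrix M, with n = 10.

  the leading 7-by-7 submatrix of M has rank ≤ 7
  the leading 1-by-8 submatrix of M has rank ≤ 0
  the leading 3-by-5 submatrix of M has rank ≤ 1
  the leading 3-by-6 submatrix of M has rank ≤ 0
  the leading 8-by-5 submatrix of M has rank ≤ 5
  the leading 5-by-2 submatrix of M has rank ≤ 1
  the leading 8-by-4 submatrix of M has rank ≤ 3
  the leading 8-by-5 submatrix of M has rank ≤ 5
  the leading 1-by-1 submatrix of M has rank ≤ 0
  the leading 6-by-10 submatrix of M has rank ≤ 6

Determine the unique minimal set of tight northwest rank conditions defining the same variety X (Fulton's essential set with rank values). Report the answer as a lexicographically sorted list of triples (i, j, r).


Propagating the 10 rank bounds to every northwest block:

  row 1: 0  0  0  0  0  0  0  0  1  1
  row 2: 0  0  0  0  0  0  1  1  2  2
  row 3: 0  0  0  0  0  0  1  2  3  3
  row 4: 1  1  1  1  1  1  2  3  4  4
  row 5: 1  1  2  2  2  2  3  4  5  5
  row 6: 1  2  3  3  3  3  4  5  6  6
  row 7: 1  2  3  3  4  4  5  6  7  7
  row 8: 1  2  3  3  4  5  6  7  8  8
  row 9: 1  2  3  4  5  6  7  8  9  9
  row 10: 1  2  3  4  5  6  7  8  9  10

the unique w with this rank table is (9, 7, 8, 1, 3, 2, 5, 6, 4, 10).

Rothe diagram D(w) (23 cells), 4 SE-corners (essential conditions):

[(1, 8, 0), (3, 6, 0), (5, 2, 1), (8, 4, 3)]


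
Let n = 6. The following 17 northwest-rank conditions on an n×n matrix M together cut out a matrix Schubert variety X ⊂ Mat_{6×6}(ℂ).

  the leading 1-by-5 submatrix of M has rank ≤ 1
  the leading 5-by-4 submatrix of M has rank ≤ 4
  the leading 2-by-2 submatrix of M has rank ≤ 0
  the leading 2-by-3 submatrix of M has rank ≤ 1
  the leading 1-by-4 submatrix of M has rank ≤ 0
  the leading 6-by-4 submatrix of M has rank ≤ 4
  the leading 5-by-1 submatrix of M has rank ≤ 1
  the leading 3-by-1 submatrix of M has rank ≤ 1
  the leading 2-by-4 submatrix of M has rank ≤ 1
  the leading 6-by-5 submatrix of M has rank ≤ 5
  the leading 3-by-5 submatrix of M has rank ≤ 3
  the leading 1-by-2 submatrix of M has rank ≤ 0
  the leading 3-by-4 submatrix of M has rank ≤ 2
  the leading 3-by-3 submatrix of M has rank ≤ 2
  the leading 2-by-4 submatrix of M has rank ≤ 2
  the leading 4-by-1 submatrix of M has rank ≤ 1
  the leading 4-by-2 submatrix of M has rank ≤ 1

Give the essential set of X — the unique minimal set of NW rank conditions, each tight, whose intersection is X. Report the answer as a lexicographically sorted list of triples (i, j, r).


Propagating the 17 rank bounds to every northwest block:

  0, 0, 0, 0, 1, 1
  0, 0, 1, 1, 2, 2
  1, 1, 2, 2, 3, 3
  1, 1, 2, 3, 4, 4
  1, 2, 3, 4, 5, 5
  1, 2, 3, 4, 5, 6

so w = (5, 3, 1, 4, 2, 6).

3 SE-corners of the 7-cell Rothe diagram give Ess(w):

[(1, 4, 0), (2, 2, 0), (4, 2, 1)]


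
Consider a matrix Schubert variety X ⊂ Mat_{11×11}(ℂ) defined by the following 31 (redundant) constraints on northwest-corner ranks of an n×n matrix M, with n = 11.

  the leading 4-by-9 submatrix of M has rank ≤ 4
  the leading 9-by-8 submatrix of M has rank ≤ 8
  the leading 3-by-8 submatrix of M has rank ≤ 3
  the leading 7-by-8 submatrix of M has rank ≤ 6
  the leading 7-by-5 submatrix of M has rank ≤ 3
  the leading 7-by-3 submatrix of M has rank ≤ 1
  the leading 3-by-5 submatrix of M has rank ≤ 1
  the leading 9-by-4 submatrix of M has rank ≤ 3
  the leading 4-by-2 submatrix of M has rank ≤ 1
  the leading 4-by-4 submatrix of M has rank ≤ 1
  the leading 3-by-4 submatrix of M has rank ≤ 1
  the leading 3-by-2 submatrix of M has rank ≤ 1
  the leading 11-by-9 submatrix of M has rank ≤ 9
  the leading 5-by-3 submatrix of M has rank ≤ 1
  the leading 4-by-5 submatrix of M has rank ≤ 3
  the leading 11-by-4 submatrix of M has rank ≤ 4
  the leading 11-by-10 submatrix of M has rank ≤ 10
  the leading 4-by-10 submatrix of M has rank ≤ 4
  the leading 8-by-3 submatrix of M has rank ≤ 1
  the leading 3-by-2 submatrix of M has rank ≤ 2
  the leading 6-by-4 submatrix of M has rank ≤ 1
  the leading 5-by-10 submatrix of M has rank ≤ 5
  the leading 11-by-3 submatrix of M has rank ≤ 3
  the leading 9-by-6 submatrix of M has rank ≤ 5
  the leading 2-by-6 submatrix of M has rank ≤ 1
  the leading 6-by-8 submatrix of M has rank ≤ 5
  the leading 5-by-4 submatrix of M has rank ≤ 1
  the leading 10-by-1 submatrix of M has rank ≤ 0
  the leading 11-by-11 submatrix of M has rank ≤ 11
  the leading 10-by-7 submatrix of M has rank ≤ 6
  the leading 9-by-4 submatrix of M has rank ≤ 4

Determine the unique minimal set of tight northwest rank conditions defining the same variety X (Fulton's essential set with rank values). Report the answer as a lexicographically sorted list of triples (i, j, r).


Reconstructing r_w from the 31 given conditions:

  row 1: 0 1 1 1 1 1 1 1 1 1 1
  row 2: 0 1 1 1 1 1 2 2 2 2 2
  row 3: 0 1 1 1 1 2 3 3 3 3 3
  row 4: 0 1 1 1 2 3 4 4 4 4 4
  row 5: 0 1 1 1 2 3 4 5 5 5 5
  row 6: 0 1 1 1 2 3 4 5 6 6 6
  row 7: 0 1 1 2 3 4 5 6 7 7 7
  row 8: 0 1 1 2 3 4 5 6 7 8 8
  row 9: 0 1 2 3 4 5 6 7 8 9 9
  row 10: 0 1 2 3 4 5 6 7 8 9 10
  row 11: 1 2 3 4 5 6 7 8 9 10 11

reading off 1-entries of Δ²R: w = (2, 7, 6, 5, 8, 9, 4, 10, 3, 11, 1).

ℓ(w)=25; the 5 essential cells (i,j,r):

[(2, 6, 1), (3, 5, 1), (6, 4, 1), (8, 3, 1), (10, 1, 0)]


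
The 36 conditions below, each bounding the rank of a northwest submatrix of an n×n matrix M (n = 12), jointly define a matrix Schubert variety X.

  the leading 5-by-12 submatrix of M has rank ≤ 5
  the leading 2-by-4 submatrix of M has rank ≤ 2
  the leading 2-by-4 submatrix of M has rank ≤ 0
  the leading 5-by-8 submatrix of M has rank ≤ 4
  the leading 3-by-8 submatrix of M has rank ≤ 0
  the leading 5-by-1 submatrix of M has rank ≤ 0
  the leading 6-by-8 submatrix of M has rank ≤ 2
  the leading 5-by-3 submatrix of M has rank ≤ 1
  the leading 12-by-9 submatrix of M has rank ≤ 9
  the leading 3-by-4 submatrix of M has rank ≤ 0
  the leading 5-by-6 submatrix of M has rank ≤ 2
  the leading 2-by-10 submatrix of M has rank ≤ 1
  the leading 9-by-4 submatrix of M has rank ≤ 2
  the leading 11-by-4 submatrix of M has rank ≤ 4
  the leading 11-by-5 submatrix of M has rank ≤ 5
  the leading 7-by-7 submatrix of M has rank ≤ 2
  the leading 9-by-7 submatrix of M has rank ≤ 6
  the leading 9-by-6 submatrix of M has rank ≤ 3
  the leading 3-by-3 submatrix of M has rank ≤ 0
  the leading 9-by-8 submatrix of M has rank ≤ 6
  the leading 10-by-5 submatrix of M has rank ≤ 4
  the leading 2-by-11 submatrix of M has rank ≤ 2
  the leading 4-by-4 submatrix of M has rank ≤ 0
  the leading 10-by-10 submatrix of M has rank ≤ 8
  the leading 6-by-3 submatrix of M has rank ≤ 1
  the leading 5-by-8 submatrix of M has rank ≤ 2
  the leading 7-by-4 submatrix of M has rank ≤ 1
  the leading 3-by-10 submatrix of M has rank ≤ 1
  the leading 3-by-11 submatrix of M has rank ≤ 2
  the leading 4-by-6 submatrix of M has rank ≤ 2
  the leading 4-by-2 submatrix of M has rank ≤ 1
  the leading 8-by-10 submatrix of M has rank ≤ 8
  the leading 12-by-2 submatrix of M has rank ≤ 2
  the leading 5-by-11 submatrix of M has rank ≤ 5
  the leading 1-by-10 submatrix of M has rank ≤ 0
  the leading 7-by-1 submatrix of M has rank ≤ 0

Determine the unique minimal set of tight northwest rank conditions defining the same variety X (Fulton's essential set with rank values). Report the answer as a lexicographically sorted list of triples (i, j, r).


Rank table r_w(12×12) implied by the 36 constraints:

  row 1: 0, 0, 0, 0, 0, 0, 0, 0, 0, 0, 1, 1
  row 2: 0, 0, 0, 0, 0, 0, 0, 0, 1, 1, 2, 2
  row 3: 0, 0, 0, 0, 0, 0, 0, 0, 1, 1, 2, 3
  row 4: 0, 0, 0, 0, 1, 1, 1, 1, 2, 2, 3, 4
  row 5: 0, 1, 1, 1, 2, 2, 2, 2, 3, 3, 4, 5
  row 6: 0, 1, 1, 1, 2, 2, 2, 2, 3, 4, 5, 6
  row 7: 0, 1, 1, 1, 2, 2, 2, 3, 4, 5, 6, 7
  row 8: 1, 2, 2, 2, 3, 3, 3, 4, 5, 6, 7, 8
  row 9: 1, 2, 2, 2, 3, 3, 4, 5, 6, 7, 8, 9
  row 10: 1, 2, 3, 3, 4, 4, 5, 6, 7, 8, 9, 10
  row 11: 1, 2, 3, 4, 5, 5, 6, 7, 8, 9, 10, 11
  row 12: 1, 2, 3, 4, 5, 6, 7, 8, 9, 10, 11, 12

reading off 1-entries of Δ²R: w = (11, 9, 12, 5, 2, 10, 8, 1, 7, 3, 4, 6).

ℓ(w)=46; the 10 essential cells (i,j,r):

[(1, 10, 0), (3, 8, 0), (3, 10, 1), (4, 4, 0), (6, 8, 2), (7, 1, 0), (7, 4, 1), (7, 7, 2), (9, 4, 2), (9, 6, 3)]


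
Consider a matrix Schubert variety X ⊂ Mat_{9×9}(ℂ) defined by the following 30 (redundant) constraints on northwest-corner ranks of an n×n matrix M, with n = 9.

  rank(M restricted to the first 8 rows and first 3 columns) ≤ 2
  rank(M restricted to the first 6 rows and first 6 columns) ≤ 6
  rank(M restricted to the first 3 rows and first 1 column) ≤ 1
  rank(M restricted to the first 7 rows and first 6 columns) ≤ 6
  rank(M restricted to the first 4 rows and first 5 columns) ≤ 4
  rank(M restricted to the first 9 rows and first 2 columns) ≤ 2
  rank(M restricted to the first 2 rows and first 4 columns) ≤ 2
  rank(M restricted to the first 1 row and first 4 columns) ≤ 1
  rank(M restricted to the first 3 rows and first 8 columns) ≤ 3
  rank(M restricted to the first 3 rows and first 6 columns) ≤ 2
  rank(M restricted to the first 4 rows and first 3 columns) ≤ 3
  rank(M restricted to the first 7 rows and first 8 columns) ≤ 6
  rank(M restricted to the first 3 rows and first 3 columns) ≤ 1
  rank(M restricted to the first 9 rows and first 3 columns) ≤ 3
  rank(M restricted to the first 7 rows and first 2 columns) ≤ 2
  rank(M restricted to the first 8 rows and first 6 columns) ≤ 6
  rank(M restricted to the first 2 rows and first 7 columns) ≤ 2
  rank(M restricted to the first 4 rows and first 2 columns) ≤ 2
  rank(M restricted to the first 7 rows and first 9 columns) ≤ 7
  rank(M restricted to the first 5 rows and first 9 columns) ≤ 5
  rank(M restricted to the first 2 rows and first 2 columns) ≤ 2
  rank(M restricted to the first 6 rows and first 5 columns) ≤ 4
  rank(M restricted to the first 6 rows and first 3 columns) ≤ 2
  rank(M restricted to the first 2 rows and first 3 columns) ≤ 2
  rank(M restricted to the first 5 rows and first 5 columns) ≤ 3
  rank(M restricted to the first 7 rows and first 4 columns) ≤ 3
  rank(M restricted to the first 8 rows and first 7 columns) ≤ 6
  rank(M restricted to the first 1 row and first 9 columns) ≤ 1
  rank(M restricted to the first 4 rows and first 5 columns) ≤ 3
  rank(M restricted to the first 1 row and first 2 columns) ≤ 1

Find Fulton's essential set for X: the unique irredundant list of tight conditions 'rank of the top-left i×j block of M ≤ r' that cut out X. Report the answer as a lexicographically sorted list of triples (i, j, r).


The tightest implied rank at each (i,j), from the 30 conditions:

  1 | 1 | 1 | 1 | 1 | 1 | 1 | 1 | 1
  1 | 1 | 1 | 2 | 2 | 2 | 2 | 2 | 2
  1 | 1 | 1 | 2 | 2 | 2 | 3 | 3 | 3
  1 | 2 | 2 | 3 | 3 | 3 | 4 | 4 | 4
  1 | 2 | 2 | 3 | 3 | 4 | 5 | 5 | 5
  1 | 2 | 2 | 3 | 4 | 5 | 6 | 6 | 6
  1 | 2 | 2 | 3 | 4 | 5 | 6 | 6 | 7
  1 | 2 | 2 | 3 | 4 | 5 | 6 | 7 | 8
  1 | 2 | 3 | 4 | 5 | 6 | 7 | 8 | 9

hence w(1..9) = (1, 4, 7, 2, 6, 5, 9, 8, 3).

Rothe diagram D(w) (12 cells), 5 SE-corners (essential conditions):

[(3, 3, 1), (3, 6, 2), (5, 5, 3), (7, 8, 6), (8, 3, 2)]


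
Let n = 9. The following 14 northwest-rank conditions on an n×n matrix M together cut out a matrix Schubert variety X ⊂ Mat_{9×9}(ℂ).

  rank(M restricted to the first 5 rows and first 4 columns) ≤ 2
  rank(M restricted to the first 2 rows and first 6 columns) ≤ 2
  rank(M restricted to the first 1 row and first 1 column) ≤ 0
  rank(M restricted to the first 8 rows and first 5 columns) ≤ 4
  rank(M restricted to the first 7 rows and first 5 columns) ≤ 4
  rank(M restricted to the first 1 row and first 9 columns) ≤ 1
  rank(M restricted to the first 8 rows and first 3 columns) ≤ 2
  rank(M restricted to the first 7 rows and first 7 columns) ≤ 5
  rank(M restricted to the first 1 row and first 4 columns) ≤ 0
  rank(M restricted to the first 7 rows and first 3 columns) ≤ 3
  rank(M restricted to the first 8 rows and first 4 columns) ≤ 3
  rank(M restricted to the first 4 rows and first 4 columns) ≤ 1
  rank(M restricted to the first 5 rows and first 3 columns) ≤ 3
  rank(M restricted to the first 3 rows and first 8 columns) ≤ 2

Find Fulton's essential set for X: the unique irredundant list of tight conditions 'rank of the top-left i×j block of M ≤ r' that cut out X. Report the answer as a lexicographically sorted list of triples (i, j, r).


Computing R[i][j] = min implied NW-rank bound (n=9, 14 conditions):

  i=1: 0  0  0  0  1  1  1  1  1
  i=2: 1  1  1  1  2  2  2  2  2
  i=3: 1  1  1  1  2  2  2  2  3
  i=4: 1  1  1  1  2  3  3  3  4
  i=5: 1  2  2  2  3  4  4  4  5
  i=6: 1  2  2  3  4  5  5  5  6
  i=7: 1  2  2  3  4  5  5  6  7
  i=8: 1  2  2  3  4  5  6  7  8
  i=9: 1  2  3  4  5  6  7  8  9

second differences of R give the permutation w = (5, 1, 9, 6, 2, 4, 8, 7, 3).

D(w) has 17 cells with 5 SE-corners; essential set:

[(1, 4, 0), (3, 8, 2), (4, 4, 1), (7, 7, 5), (8, 3, 2)]
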